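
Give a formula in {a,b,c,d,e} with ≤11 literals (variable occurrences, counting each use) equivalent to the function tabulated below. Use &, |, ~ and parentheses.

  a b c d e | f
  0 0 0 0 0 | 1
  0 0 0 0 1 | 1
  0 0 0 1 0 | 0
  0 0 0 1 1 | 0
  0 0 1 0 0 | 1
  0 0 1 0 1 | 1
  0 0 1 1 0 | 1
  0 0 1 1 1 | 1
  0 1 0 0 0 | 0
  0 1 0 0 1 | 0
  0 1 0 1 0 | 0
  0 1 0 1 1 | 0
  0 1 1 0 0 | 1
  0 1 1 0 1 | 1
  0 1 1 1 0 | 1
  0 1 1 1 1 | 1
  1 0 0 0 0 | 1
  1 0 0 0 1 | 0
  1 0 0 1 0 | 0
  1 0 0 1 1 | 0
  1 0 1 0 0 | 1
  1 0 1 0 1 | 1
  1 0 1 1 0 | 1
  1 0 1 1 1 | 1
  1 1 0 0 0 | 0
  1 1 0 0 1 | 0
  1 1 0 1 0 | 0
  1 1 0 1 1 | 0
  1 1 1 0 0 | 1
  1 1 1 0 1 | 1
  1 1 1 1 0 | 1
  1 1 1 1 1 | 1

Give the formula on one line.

  ~b = 11111111000000001111111100000000
  (~b & c) = 00001111000000000000111100000000
  ~a = 11111111111111110000000000000000
  ((~b & c) & ~a) = 00001111000000000000000000000000
  ~c = 11110000111100001111000011110000
  ~e = 10101010101010101010101010101010
  (~c & ~e) = 10100000101000001010000010100000
  (~a | (~c & ~e)) = 11111111111111111010000010100000
  (~b & (~a | (~c & ~e))) = 11111111000000001010000000000000
  ~d = 11001100110011001100110011001100
  ((~b & (~a | (~c & ~e))) & ~d) = 11001100000000001000000000000000
  (((~b & c) & ~a) | ((~b & (~a | (~c & ~e))) & ~d)) = 11001111000000001000000000000000
  (c | (((~b & c) & ~a) | ((~b & (~a | (~c & ~e))) & ~d))) = 11001111000011111000111100001111

(c | (((~b & c) & ~a) | ((~b & (~a | (~c & ~e))) & ~d)))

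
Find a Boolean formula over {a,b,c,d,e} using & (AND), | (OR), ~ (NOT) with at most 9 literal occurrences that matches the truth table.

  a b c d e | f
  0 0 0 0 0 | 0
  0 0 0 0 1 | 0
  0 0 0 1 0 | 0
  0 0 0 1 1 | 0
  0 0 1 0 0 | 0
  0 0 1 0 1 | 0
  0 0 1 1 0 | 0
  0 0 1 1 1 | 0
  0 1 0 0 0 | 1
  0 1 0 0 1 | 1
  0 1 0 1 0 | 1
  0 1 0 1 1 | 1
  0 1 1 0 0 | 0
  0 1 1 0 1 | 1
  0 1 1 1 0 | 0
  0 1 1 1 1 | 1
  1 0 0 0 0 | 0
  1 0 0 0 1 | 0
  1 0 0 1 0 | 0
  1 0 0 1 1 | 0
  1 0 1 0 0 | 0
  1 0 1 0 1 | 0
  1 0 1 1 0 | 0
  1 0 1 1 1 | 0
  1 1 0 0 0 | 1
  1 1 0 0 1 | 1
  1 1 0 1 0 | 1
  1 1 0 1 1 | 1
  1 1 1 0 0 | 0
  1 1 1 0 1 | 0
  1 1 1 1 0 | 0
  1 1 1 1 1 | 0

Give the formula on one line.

  ~a = 11111111111111110000000000000000
  (~a & e) = 01010101010101010000000000000000
  ~e = 10101010101010101010101010101010
  (a | ~e) = 10101010101010101111111111111111
  ((a | ~e) | b) = 10101010111111111111111111111111
  ((~a & e) & ((a | ~e) | b)) = 00000000010101010000000000000000
  ~c = 11110000111100001111000011110000
  (~c & b) = 00000000111100000000000011110000
  (((~a & e) & ((a | ~e) | b)) | (~c & b)) = 00000000111101010000000011110000

(((~a & e) & ((a | ~e) | b)) | (~c & b))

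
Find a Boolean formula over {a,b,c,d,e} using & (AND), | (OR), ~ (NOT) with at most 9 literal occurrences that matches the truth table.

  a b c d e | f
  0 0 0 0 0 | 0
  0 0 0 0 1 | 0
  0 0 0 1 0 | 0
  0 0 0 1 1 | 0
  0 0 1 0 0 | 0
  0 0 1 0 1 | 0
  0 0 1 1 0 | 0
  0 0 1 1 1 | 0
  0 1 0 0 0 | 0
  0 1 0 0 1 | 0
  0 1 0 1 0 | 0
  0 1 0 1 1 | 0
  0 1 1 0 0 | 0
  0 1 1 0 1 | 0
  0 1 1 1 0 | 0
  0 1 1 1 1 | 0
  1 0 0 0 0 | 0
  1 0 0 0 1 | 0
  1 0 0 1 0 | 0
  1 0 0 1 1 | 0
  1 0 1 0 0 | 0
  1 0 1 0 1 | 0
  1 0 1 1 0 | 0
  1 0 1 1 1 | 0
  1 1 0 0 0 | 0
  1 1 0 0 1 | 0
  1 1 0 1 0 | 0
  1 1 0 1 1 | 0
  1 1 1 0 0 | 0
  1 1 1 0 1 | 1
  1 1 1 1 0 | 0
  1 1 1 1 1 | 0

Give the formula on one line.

  ~d = 11001100110011001100110011001100
  (c & ~d) = 00001100000011000000110000001100
  (a & (c & ~d)) = 00000000000000000000110000001100
  ~e = 10101010101010101010101010101010
  (b | ~e) = 10101010111111111010101011111111
  ((a & (c & ~d)) & (b | ~e)) = 00000000000000000000100000001100
  ~c = 11110000111100001111000011110000
  (e & a) = 00000000000000000101010101010101
  (~c | (e & a)) = 11110000111100001111010111110101
  ((~c | (e & a)) | e) = 11110101111101011111010111110101
  (((a & (c & ~d)) & (b | ~e)) & ((~c | (e & a)) | e)) = 00000000000000000000000000000100

(((a & (c & ~d)) & (b | ~e)) & ((~c | (e & a)) | e))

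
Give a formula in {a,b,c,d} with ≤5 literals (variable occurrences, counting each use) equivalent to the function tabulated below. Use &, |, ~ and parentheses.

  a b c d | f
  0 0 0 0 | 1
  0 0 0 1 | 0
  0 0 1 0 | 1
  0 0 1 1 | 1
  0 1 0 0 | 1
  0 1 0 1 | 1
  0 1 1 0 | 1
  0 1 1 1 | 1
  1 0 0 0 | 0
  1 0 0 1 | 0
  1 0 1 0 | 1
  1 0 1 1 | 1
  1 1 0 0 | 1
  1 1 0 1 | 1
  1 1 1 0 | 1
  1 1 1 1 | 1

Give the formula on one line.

(((~a & ~d) | b) | c)

  ~a = 1111111100000000
  ~d = 1010101010101010
  (~a & ~d) = 1010101000000000
  ((~a & ~d) | b) = 1010111100001111
  (((~a & ~d) | b) | c) = 1011111100111111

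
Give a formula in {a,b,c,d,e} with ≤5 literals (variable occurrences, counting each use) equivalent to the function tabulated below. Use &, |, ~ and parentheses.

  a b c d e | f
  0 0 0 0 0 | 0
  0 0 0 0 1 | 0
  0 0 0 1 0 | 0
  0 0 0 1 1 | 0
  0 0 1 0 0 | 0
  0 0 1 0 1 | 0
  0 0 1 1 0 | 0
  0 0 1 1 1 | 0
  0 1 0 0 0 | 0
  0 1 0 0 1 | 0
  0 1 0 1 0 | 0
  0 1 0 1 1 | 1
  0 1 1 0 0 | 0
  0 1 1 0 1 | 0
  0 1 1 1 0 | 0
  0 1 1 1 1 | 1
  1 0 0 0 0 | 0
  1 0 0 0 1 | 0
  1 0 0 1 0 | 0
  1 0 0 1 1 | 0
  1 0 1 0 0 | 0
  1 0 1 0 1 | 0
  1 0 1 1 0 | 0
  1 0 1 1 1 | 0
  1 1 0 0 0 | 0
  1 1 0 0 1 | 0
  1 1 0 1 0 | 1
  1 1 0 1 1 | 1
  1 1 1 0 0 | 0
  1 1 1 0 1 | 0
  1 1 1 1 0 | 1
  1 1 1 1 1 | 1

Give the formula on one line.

  (e | a) = 01010101010101011111111111111111
  ((e | a) & b) = 00000000010101010000000011111111
  (d & ((e | a) & b)) = 00000000000100010000000000110011

(d & ((e | a) & b))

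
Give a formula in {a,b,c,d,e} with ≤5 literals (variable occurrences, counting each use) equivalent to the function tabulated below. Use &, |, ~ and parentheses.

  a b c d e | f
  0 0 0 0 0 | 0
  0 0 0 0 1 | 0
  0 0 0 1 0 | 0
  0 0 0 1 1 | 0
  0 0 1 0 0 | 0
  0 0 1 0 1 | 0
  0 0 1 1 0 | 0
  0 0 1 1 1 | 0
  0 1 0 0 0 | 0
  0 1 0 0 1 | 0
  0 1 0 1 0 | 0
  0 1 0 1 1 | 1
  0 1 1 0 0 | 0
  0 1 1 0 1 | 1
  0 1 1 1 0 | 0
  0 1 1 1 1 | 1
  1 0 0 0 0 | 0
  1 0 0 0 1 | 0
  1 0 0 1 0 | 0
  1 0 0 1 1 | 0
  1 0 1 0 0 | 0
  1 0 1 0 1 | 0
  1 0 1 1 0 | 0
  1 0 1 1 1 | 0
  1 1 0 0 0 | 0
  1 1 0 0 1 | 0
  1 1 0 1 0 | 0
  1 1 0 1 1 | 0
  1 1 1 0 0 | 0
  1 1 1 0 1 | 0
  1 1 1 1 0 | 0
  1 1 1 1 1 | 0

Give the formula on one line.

(b & (~a & ((c | d) & e)))

  ~a = 11111111111111110000000000000000
  (c | d) = 00111111001111110011111100111111
  ((c | d) & e) = 00010101000101010001010100010101
  (~a & ((c | d) & e)) = 00010101000101010000000000000000
  (b & (~a & ((c | d) & e))) = 00000000000101010000000000000000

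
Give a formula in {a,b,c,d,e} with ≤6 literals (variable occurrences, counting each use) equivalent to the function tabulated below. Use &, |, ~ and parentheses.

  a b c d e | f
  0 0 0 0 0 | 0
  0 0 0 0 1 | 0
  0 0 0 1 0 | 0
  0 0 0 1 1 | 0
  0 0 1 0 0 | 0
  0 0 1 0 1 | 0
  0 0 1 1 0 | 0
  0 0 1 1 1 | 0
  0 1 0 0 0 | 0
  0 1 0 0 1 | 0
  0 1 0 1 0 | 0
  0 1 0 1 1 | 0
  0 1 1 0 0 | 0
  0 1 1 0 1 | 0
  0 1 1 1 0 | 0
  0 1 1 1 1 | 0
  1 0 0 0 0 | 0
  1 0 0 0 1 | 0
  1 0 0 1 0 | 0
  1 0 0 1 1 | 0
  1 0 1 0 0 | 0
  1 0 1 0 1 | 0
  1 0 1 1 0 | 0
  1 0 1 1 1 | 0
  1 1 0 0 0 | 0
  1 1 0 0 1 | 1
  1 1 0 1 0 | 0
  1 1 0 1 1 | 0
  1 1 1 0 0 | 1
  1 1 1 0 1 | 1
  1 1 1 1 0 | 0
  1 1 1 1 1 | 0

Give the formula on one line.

  (e | c) = 01011111010111110101111101011111
  ~d = 11001100110011001100110011001100
  (a & ~d) = 00000000000000001100110011001100
  ((a & ~d) & b) = 00000000000000000000000011001100
  ((e | c) & ((a & ~d) & b)) = 00000000000000000000000001001100

((e | c) & ((a & ~d) & b))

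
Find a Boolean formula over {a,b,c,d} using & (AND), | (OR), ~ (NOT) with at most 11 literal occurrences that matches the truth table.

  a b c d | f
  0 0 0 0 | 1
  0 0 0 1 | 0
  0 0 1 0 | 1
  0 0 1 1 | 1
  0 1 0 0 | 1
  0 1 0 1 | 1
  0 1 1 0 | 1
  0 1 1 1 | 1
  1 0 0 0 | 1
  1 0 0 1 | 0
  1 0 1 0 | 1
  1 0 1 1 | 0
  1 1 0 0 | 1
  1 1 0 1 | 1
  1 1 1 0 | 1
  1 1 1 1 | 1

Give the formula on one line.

  ~d = 1010101010101010
  ~a = 1111111100000000
  (~a & c) = 0011001100000000
  ~b = 1111000011110000
  (c | ~b) = 1111001111110011
  ((c | ~b) & d) = 0101000101010001
  (((c | ~b) & d) | b) = 0101111101011111
  ((~a & c) & (((c | ~b) & d) | b)) = 0001001100000000
  (~d | ((~a & c) & (((c | ~b) & d) | b))) = 1011101110101010
  (b | (~d | ((~a & c) & (((c | ~b) & d) | b)))) = 1011111110101111

(b | (~d | ((~a & c) & (((c | ~b) & d) | b))))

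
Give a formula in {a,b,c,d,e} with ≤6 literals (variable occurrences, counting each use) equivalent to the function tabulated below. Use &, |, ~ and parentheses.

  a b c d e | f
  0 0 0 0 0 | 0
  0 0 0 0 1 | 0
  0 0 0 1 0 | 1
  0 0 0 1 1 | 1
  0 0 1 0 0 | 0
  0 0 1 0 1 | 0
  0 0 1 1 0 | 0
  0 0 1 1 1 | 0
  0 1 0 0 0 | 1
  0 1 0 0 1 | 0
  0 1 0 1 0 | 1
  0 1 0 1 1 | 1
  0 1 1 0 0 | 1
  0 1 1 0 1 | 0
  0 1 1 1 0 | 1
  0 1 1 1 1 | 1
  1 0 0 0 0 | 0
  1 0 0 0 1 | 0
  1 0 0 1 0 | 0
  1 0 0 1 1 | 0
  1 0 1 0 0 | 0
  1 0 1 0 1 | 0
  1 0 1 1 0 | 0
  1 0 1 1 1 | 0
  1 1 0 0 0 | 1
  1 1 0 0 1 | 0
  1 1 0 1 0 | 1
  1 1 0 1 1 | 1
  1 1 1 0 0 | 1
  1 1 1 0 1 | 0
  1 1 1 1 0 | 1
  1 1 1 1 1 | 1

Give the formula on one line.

((d | (b & ~e)) & (b | (~c & ~a)))

  ~e = 10101010101010101010101010101010
  (b & ~e) = 00000000101010100000000010101010
  (d | (b & ~e)) = 00110011101110110011001110111011
  ~c = 11110000111100001111000011110000
  ~a = 11111111111111110000000000000000
  (~c & ~a) = 11110000111100000000000000000000
  (b | (~c & ~a)) = 11110000111111110000000011111111
  ((d | (b & ~e)) & (b | (~c & ~a))) = 00110000101110110000000010111011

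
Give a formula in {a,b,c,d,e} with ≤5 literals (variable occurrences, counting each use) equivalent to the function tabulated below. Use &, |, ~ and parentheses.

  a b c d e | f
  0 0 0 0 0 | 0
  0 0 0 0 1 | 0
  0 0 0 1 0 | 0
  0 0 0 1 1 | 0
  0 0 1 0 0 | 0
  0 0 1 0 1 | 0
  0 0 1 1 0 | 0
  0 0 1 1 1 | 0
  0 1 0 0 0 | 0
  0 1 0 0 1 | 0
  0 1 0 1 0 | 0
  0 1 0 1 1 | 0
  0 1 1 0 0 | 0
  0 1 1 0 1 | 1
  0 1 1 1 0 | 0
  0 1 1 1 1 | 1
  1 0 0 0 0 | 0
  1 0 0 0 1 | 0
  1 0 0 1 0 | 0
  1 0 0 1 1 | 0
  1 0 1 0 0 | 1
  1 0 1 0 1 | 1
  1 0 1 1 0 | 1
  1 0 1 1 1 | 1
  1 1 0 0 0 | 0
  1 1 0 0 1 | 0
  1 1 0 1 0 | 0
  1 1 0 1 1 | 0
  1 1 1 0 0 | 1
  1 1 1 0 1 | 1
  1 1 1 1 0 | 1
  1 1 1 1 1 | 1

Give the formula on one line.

  (e & b) = 00000000010101010000000001010101
  (a | (e & b)) = 00000000010101011111111111111111
  ((a | (e & b)) & c) = 00000000000001010000111100001111

((a | (e & b)) & c)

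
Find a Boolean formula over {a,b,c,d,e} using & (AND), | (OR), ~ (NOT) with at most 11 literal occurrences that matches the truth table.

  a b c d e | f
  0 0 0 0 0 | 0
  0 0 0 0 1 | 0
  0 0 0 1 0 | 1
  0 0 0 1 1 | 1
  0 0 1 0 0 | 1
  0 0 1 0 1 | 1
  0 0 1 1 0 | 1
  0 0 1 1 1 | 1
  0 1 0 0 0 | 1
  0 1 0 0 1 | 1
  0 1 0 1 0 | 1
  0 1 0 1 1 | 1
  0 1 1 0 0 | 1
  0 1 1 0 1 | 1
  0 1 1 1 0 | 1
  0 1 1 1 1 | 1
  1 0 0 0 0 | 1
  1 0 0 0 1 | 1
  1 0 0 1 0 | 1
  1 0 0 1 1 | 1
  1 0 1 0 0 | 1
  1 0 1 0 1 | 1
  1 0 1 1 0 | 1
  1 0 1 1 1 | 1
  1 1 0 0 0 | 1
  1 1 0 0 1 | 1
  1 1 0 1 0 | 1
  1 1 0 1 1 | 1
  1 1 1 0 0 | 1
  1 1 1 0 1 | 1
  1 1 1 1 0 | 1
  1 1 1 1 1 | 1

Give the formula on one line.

((((b & (~e | (~c & e))) | d) | a) | (c | d))

  ~e = 10101010101010101010101010101010
  ~c = 11110000111100001111000011110000
  (~c & e) = 01010000010100000101000001010000
  (~e | (~c & e)) = 11111010111110101111101011111010
  (b & (~e | (~c & e))) = 00000000111110100000000011111010
  ((b & (~e | (~c & e))) | d) = 00110011111110110011001111111011
  (((b & (~e | (~c & e))) | d) | a) = 00110011111110111111111111111111
  (c | d) = 00111111001111110011111100111111
  ((((b & (~e | (~c & e))) | d) | a) | (c | d)) = 00111111111111111111111111111111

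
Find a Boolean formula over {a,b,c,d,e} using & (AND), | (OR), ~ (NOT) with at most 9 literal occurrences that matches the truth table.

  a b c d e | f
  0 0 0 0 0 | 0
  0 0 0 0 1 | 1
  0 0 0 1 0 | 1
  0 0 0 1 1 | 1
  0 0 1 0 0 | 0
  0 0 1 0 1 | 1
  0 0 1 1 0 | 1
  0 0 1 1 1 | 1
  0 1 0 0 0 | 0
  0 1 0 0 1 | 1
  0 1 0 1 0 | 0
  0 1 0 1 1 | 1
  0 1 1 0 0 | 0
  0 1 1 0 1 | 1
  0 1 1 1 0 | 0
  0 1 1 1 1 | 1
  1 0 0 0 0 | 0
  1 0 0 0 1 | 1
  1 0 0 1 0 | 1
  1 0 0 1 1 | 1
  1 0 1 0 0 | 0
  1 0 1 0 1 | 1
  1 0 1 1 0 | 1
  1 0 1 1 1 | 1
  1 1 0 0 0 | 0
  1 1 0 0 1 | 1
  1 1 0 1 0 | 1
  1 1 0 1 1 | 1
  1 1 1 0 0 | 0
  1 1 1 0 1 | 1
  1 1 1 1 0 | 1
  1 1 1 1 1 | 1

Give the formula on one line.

((a & d) | (e | ((~b & d) & (~e & ~b))))

  (a & d) = 00000000000000000011001100110011
  ~b = 11111111000000001111111100000000
  (~b & d) = 00110011000000000011001100000000
  ~e = 10101010101010101010101010101010
  (~e & ~b) = 10101010000000001010101000000000
  ((~b & d) & (~e & ~b)) = 00100010000000000010001000000000
  (e | ((~b & d) & (~e & ~b))) = 01110111010101010111011101010101
  ((a & d) | (e | ((~b & d) & (~e & ~b)))) = 01110111010101010111011101110111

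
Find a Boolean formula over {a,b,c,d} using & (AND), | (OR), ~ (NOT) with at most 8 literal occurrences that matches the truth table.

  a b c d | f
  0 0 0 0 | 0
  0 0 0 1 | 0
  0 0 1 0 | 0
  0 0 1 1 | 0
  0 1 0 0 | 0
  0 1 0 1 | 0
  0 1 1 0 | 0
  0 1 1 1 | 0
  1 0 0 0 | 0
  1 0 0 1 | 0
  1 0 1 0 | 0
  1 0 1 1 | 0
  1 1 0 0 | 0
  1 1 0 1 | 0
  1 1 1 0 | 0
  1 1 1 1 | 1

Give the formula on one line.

((d & c) & (b & (~d | a)))

  (d & c) = 0001000100010001
  ~d = 1010101010101010
  (~d | a) = 1010101011111111
  (b & (~d | a)) = 0000101000001111
  ((d & c) & (b & (~d | a))) = 0000000000000001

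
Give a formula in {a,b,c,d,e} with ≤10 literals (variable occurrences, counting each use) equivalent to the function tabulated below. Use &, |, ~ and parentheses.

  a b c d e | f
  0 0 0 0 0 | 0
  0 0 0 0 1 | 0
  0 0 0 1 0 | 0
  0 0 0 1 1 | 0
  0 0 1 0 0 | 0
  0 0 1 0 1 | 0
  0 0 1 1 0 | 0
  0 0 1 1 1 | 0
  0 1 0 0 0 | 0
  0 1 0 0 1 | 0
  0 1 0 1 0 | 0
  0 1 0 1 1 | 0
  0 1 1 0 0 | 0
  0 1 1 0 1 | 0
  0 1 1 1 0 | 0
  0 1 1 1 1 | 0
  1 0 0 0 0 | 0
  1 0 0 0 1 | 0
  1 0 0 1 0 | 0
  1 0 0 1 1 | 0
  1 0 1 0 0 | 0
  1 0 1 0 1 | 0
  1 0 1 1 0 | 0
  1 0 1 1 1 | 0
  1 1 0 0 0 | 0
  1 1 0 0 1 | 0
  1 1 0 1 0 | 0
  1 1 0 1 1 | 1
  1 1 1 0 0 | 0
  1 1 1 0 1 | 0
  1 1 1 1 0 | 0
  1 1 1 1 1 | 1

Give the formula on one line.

  (d & e) = 00010001000100010001000100010001
  ~c = 11110000111100001111000011110000
  (e & ~c) = 01010000010100000101000001010000
  ((d & e) | (e & ~c)) = 01010001010100010101000101010001
  (((d & e) | (e & ~c)) | d) = 01110011011100110111001101110011
  (e & b) = 00000000010101010000000001010101
  (a & (e & b)) = 00000000000000000000000001010101
  ((((d & e) | (e & ~c)) | d) & (a & (e & b))) = 00000000000000000000000001010001
  (((((d & e) | (e & ~c)) | d) & (a & (e & b))) & d) = 00000000000000000000000000010001

(((((d & e) | (e & ~c)) | d) & (a & (e & b))) & d)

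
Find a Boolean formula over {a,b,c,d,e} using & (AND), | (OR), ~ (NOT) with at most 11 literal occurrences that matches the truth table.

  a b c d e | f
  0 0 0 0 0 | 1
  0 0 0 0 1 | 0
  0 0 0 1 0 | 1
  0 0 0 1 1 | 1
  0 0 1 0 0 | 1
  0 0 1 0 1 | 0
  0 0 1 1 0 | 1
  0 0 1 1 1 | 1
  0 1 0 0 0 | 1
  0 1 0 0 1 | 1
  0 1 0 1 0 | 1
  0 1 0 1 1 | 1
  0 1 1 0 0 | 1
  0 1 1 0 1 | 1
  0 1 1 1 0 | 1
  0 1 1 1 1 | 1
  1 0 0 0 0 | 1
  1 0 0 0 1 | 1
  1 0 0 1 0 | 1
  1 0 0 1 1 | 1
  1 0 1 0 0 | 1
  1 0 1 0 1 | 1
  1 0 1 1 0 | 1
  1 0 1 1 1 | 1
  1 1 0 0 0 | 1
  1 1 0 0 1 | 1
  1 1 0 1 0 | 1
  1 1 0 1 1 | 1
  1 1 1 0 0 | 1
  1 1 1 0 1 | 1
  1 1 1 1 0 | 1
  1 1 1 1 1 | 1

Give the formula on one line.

(((a | ~e) | (~e | ((b | ~a) & (~d & (a | b))))) | d)

  ~e = 10101010101010101010101010101010
  (a | ~e) = 10101010101010101111111111111111
  ~a = 11111111111111110000000000000000
  (b | ~a) = 11111111111111110000000011111111
  ~d = 11001100110011001100110011001100
  (a | b) = 00000000111111111111111111111111
  (~d & (a | b)) = 00000000110011001100110011001100
  ((b | ~a) & (~d & (a | b))) = 00000000110011000000000011001100
  (~e | ((b | ~a) & (~d & (a | b)))) = 10101010111011101010101011101110
  ((a | ~e) | (~e | ((b | ~a) & (~d & (a | b))))) = 10101010111011101111111111111111
  (((a | ~e) | (~e | ((b | ~a) & (~d & (a | b))))) | d) = 10111011111111111111111111111111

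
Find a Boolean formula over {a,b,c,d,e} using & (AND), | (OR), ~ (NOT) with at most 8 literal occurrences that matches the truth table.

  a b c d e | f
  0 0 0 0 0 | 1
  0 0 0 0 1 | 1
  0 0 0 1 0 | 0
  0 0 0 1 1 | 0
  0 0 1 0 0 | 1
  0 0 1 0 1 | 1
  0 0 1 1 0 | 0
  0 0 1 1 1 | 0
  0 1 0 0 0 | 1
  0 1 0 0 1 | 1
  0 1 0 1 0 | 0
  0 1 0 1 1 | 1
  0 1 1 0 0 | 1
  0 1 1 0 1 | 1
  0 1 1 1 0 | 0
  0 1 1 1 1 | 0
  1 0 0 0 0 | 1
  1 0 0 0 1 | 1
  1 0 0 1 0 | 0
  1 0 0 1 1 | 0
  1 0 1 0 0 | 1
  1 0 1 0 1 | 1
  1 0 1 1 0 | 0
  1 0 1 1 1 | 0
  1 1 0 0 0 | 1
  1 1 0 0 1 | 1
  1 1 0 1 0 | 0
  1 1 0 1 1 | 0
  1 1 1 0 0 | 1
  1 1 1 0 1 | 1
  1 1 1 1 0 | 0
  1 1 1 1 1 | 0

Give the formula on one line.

  (a & c) = 00000000000000000000111100001111
  ~a = 11111111111111110000000000000000
  ((a & c) | ~a) = 11111111111111110000111100001111
  ~c = 11110000111100001111000011110000
  (e & ~c) = 01010000010100000101000001010000
  (b & (e & ~c)) = 00000000010100000000000001010000
  (((a & c) | ~a) & (b & (e & ~c))) = 00000000010100000000000000000000
  ~d = 11001100110011001100110011001100
  ((((a & c) | ~a) & (b & (e & ~c))) | ~d) = 11001100110111001100110011001100

((((a & c) | ~a) & (b & (e & ~c))) | ~d)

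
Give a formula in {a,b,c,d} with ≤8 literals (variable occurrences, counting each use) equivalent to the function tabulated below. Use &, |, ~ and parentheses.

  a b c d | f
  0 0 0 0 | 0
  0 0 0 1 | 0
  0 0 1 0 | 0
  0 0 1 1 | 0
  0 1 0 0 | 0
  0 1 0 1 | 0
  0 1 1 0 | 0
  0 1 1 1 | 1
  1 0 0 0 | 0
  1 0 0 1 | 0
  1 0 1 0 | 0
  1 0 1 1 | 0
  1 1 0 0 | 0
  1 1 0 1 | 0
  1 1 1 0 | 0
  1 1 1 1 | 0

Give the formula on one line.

  ~a = 1111111100000000
  ~b = 1111000011110000
  (~a | ~b) = 1111111111110000
  ~d = 1010101010101010
  (~d | c) = 1011101110111011
  (b & (~d | c)) = 0000101100001011
  ((~a | ~b) & (b & (~d | c))) = 0000101100000000
  (((~a | ~b) & (b & (~d | c))) & d) = 0000000100000000

(((~a | ~b) & (b & (~d | c))) & d)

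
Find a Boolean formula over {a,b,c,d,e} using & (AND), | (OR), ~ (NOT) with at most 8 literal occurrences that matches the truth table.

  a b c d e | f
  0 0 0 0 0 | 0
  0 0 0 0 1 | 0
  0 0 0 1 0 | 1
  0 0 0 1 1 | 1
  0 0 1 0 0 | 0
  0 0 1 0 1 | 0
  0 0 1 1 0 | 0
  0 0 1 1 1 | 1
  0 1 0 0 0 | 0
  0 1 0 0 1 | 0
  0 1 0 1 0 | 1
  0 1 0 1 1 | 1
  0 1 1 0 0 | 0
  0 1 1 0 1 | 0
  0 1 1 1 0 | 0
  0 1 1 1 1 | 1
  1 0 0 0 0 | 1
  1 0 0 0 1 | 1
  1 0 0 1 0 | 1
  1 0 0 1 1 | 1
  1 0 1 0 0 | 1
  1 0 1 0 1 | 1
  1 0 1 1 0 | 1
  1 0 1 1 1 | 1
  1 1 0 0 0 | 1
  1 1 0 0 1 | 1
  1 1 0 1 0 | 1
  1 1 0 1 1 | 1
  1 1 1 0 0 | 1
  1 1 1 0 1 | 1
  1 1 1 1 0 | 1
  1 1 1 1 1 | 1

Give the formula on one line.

((d | a) & (((~c | a) & (~e | c)) | e))

  (d | a) = 00110011001100111111111111111111
  ~c = 11110000111100001111000011110000
  (~c | a) = 11110000111100001111111111111111
  ~e = 10101010101010101010101010101010
  (~e | c) = 10101111101011111010111110101111
  ((~c | a) & (~e | c)) = 10100000101000001010111110101111
  (((~c | a) & (~e | c)) | e) = 11110101111101011111111111111111
  ((d | a) & (((~c | a) & (~e | c)) | e)) = 00110001001100011111111111111111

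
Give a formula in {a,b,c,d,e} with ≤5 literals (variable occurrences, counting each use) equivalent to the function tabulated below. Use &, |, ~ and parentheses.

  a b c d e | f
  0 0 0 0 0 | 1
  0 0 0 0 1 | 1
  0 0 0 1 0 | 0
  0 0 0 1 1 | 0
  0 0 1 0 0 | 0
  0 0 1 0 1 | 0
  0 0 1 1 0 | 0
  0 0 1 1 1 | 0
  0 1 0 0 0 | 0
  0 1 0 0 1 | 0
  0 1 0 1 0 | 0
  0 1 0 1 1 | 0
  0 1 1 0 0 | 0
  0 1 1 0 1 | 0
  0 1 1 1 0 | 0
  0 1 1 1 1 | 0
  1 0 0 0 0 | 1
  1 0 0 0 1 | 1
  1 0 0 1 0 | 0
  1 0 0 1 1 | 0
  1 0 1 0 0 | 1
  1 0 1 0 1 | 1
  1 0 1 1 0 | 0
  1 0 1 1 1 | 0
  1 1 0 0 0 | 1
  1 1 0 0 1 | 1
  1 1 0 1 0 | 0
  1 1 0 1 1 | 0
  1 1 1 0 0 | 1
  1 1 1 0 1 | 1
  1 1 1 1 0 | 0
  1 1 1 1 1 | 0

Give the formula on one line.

(((~b & ~c) & ~d) | (~d & a))

  ~b = 11111111000000001111111100000000
  ~c = 11110000111100001111000011110000
  (~b & ~c) = 11110000000000001111000000000000
  ~d = 11001100110011001100110011001100
  ((~b & ~c) & ~d) = 11000000000000001100000000000000
  (~d & a) = 00000000000000001100110011001100
  (((~b & ~c) & ~d) | (~d & a)) = 11000000000000001100110011001100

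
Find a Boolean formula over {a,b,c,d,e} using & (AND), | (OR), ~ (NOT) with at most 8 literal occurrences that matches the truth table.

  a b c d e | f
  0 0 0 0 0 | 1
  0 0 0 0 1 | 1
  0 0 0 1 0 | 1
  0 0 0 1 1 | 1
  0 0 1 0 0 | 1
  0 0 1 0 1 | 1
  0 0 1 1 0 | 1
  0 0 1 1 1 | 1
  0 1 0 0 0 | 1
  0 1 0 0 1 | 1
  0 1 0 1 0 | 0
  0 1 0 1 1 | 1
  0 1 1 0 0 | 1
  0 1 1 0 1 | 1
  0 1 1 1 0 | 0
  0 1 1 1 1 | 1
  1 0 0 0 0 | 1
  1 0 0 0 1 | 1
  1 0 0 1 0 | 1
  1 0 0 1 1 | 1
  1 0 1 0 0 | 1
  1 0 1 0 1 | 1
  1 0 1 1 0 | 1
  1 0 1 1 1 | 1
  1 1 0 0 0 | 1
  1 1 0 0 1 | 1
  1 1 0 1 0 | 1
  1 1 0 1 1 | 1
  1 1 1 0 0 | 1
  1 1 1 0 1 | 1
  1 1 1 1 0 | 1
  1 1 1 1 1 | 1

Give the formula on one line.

  ~b = 11111111000000001111111100000000
  ~e = 10101010101010101010101010101010
  ~a = 11111111111111110000000000000000
  (~e | ~a) = 11111111111111111010101010101010
  ~c = 11110000111100001111000011110000
  ((~e | ~a) | ~c) = 11111111111111111111101011111010
  (((~e | ~a) | ~c) & d) = 00110011001100110011001000110010
  (e & (((~e | ~a) | ~c) & d)) = 00010001000100010001000000010000
  ~d = 11001100110011001100110011001100
  (~d | a) = 11001100110011001111111111111111
  ((e & (((~e | ~a) | ~c) & d)) | (~d | a)) = 11011101110111011111111111111111
  (~b | ((e & (((~e | ~a) | ~c) & d)) | (~d | a))) = 11111111110111011111111111111111

(~b | ((e & (((~e | ~a) | ~c) & d)) | (~d | a)))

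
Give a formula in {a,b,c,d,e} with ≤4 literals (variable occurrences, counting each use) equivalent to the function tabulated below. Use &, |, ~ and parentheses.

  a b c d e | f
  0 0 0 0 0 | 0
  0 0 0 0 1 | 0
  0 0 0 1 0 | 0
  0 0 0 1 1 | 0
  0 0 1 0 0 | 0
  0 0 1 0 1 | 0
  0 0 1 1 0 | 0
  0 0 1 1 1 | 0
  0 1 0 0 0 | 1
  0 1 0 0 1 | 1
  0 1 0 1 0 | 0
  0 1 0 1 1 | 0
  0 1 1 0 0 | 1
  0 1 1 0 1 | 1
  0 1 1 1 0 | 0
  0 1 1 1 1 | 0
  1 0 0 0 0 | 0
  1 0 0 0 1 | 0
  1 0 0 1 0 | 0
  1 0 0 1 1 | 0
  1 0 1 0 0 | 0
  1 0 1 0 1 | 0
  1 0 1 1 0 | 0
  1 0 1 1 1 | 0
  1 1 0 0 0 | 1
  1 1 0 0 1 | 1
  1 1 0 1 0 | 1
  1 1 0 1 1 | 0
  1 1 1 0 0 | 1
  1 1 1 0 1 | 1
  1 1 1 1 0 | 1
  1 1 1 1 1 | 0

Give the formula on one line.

  ~d = 11001100110011001100110011001100
  ~e = 10101010101010101010101010101010
  (~e & a) = 00000000000000001010101010101010
  (~d | (~e & a)) = 11001100110011001110111011101110
  (b & (~d | (~e & a))) = 00000000110011000000000011101110

(b & (~d | (~e & a)))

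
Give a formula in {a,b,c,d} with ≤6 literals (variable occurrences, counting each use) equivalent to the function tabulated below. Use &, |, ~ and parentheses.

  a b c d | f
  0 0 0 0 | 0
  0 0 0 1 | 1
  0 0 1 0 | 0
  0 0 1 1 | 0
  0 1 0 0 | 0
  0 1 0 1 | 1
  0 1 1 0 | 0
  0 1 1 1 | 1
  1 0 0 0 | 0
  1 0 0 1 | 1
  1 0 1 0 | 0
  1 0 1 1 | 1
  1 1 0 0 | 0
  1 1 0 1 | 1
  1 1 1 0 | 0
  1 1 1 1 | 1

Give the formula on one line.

(d & (((d | ~b) & a) | (~c | b)))

  ~b = 1111000011110000
  (d | ~b) = 1111010111110101
  ((d | ~b) & a) = 0000000011110101
  ~c = 1100110011001100
  (~c | b) = 1100111111001111
  (((d | ~b) & a) | (~c | b)) = 1100111111111111
  (d & (((d | ~b) & a) | (~c | b))) = 0100010101010101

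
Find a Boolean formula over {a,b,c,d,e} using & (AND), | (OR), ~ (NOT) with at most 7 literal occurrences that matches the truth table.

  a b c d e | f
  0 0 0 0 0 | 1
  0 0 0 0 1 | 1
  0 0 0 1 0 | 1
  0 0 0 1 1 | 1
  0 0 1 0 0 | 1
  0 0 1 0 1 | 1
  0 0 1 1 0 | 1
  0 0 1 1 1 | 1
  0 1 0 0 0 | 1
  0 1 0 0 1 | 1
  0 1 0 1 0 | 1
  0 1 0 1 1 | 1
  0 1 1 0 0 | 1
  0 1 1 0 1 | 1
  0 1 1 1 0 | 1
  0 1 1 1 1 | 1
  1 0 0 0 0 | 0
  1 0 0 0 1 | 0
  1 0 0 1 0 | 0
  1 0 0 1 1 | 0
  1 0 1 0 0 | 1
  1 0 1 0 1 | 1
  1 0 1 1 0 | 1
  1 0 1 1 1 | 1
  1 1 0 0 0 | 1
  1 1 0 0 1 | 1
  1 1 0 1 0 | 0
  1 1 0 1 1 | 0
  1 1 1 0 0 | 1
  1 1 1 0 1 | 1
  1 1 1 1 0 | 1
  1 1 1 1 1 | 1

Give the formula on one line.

(~a | ((~d & b) | c))

  ~a = 11111111111111110000000000000000
  ~d = 11001100110011001100110011001100
  (~d & b) = 00000000110011000000000011001100
  ((~d & b) | c) = 00001111110011110000111111001111
  (~a | ((~d & b) | c)) = 11111111111111110000111111001111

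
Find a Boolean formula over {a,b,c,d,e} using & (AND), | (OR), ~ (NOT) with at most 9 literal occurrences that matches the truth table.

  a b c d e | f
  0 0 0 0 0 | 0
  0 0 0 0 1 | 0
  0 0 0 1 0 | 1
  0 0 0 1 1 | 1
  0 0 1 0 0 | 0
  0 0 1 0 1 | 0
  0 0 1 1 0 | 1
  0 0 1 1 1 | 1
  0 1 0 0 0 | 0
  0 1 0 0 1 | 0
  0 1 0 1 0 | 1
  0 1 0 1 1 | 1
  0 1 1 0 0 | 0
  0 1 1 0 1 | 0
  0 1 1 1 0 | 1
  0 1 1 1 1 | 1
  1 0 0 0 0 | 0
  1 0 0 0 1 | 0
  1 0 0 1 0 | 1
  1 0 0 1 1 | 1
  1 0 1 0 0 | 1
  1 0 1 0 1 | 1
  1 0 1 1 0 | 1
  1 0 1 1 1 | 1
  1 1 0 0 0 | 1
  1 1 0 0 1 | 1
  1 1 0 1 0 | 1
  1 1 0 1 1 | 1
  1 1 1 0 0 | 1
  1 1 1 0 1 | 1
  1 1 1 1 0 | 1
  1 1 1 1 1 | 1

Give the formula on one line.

  (b & a) = 00000000000000000000000011111111
  ((b & a) | c) = 00001111000011110000111111111111
  (((b & a) | c) | d) = 00111111001111110011111111111111
  ~e = 10101010101010101010101010101010
  ~a = 11111111111111110000000000000000
  (~e & ~a) = 10101010101010100000000000000000
  ((((b & a) | c) | d) | (~e & ~a)) = 10111111101111110011111111111111
  (d | a) = 00110011001100111111111111111111
  (((((b & a) | c) | d) | (~e & ~a)) & (d | a)) = 00110011001100110011111111111111

(((((b & a) | c) | d) | (~e & ~a)) & (d | a))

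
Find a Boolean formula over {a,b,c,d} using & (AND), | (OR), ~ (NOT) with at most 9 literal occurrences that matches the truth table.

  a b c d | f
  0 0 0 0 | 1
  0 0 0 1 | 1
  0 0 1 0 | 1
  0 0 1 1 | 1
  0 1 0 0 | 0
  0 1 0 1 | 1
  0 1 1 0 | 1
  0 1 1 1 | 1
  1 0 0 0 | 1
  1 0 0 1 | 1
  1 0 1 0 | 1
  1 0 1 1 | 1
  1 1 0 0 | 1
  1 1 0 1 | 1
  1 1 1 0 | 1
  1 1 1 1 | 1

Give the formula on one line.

  ~b = 1111000011110000
  (b & d) = 0000010100000101
  (a | (b & d)) = 0000010111111111
  (~b | (a | (b & d))) = 1111010111111111
  (~b | c) = 1111001111110011
  (d | b) = 0101111101011111
  ((~b | c) & (d | b)) = 0101001101010011
  (((~b | c) & (d | b)) & b) = 0000001100000011
  ((~b | (a | (b & d))) | (((~b | c) & (d | b)) & b)) = 1111011111111111

((~b | (a | (b & d))) | (((~b | c) & (d | b)) & b))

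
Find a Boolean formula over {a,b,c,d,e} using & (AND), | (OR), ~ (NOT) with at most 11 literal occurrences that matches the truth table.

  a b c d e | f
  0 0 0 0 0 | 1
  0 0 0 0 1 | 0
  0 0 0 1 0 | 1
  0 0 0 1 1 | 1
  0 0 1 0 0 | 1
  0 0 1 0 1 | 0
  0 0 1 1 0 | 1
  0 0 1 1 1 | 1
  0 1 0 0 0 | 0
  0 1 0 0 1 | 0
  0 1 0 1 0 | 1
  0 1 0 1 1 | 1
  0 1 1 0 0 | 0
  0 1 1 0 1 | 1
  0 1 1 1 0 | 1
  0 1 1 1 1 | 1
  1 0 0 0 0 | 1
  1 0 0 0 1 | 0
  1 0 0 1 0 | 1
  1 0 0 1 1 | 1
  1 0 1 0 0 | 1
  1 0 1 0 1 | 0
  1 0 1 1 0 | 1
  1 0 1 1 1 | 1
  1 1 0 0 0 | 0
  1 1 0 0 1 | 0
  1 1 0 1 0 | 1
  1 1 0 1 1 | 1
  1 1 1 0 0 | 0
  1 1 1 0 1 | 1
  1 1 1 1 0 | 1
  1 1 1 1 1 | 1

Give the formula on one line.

((~b & (d | ~e)) | (((c & b) | (b & d)) & (d | e)))

  ~b = 11111111000000001111111100000000
  ~e = 10101010101010101010101010101010
  (d | ~e) = 10111011101110111011101110111011
  (~b & (d | ~e)) = 10111011000000001011101100000000
  (c & b) = 00000000000011110000000000001111
  (b & d) = 00000000001100110000000000110011
  ((c & b) | (b & d)) = 00000000001111110000000000111111
  (d | e) = 01110111011101110111011101110111
  (((c & b) | (b & d)) & (d | e)) = 00000000001101110000000000110111
  ((~b & (d | ~e)) | (((c & b) | (b & d)) & (d | e))) = 10111011001101111011101100110111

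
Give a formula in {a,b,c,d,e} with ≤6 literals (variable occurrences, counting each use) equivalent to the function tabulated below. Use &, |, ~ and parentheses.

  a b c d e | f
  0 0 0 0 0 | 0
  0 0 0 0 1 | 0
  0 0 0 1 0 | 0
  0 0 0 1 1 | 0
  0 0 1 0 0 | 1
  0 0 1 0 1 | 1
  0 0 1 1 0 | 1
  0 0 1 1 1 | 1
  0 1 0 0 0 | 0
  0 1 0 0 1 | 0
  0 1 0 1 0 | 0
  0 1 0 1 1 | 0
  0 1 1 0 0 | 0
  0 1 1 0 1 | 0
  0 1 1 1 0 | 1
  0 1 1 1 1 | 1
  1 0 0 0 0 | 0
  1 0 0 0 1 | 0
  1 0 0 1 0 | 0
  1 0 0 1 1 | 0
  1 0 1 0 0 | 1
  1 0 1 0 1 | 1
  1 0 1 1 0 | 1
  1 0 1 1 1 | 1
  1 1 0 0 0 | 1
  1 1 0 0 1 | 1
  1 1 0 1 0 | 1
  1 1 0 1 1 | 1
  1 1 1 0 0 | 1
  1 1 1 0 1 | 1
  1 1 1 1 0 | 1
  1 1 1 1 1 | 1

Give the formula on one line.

  (b | c) = 00001111111111110000111111111111
  ((b | c) & a) = 00000000000000000000111111111111
  ~b = 11111111000000001111111100000000
  (~b | d) = 11111111001100111111111100110011
  ((~b | d) & c) = 00001111000000110000111100000011
  (((b | c) & a) | ((~b | d) & c)) = 00001111000000110000111111111111

(((b | c) & a) | ((~b | d) & c))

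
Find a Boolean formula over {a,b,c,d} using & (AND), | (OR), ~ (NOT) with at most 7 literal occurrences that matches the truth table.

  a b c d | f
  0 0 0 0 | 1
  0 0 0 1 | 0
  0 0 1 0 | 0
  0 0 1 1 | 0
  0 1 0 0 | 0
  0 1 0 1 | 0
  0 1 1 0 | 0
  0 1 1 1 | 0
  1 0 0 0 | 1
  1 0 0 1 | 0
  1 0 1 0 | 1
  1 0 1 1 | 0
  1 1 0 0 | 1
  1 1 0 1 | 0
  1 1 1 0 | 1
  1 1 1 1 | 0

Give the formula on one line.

(((~c & (~a & ~d)) & ~b) | (~d & a))

  ~c = 1100110011001100
  ~a = 1111111100000000
  ~d = 1010101010101010
  (~a & ~d) = 1010101000000000
  (~c & (~a & ~d)) = 1000100000000000
  ~b = 1111000011110000
  ((~c & (~a & ~d)) & ~b) = 1000000000000000
  (~d & a) = 0000000010101010
  (((~c & (~a & ~d)) & ~b) | (~d & a)) = 1000000010101010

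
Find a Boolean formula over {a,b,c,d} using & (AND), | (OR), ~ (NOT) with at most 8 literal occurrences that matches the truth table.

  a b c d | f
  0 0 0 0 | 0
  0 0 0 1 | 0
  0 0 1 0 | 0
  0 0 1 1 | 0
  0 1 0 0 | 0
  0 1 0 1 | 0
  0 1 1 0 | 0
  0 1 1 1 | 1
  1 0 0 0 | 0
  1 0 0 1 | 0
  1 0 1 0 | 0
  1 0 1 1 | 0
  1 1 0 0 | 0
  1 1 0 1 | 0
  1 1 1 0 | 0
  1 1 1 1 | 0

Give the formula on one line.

  (d | a) = 0101010111111111
  ~c = 1100110011001100
  (d | ~c) = 1101110111011101
  ((d | ~c) & b) = 0000110100001101
  ((d | a) & ((d | ~c) & b)) = 0000010100001101
  ~d = 1010101010101010
  (~d | c) = 1011101110111011
  ~a = 1111111100000000
  ((~d | c) & ~a) = 1011101100000000
  (((d | a) & ((d | ~c) & b)) & ((~d | c) & ~a)) = 0000000100000000

(((d | a) & ((d | ~c) & b)) & ((~d | c) & ~a))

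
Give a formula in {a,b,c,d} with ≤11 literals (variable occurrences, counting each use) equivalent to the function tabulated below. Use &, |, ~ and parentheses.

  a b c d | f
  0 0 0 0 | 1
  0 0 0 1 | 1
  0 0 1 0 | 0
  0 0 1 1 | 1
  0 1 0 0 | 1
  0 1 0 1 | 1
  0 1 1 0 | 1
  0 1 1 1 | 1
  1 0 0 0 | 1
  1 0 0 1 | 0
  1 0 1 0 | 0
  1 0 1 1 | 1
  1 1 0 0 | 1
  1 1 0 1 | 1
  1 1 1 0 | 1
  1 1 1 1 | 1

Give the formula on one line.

  ~b = 1111000011110000
  ~d = 1010101010101010
  (~b | ~d) = 1111101011111010
  ~c = 1100110011001100
  ~a = 1111111100000000
  (~d | ~a) = 1111111110101010
  (~c & (~d | ~a)) = 1100110010001000
  (b | c) = 0011111100111111
  ((b | c) & d) = 0001010100010101
  ((~c & (~d | ~a)) | ((b | c) & d)) = 1101110110011101
  ((~b | ~d) & ((~c & (~d | ~a)) | ((b | c) & d))) = 1101100010011000
  (((~b | ~d) & ((~c & (~d | ~a)) | ((b | c) & d))) | b) = 1101111110011111

(((~b | ~d) & ((~c & (~d | ~a)) | ((b | c) & d))) | b)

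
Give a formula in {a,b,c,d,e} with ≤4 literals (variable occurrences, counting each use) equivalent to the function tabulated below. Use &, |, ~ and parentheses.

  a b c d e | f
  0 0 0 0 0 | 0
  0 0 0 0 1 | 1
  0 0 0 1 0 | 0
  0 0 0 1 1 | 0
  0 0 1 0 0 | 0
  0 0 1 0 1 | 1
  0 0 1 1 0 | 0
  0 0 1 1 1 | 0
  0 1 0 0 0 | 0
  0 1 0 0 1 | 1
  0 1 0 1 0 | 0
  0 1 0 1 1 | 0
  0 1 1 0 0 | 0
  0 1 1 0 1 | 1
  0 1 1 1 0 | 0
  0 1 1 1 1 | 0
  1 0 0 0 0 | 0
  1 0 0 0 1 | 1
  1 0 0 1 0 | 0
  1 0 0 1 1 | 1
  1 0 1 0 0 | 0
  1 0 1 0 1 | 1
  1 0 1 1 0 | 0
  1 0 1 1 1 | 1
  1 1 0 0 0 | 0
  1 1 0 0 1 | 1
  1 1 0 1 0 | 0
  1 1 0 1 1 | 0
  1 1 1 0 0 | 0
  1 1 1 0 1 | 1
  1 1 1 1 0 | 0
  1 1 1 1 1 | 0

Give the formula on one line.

(e & (~d | (a & ~b)))

  ~d = 11001100110011001100110011001100
  ~b = 11111111000000001111111100000000
  (a & ~b) = 00000000000000001111111100000000
  (~d | (a & ~b)) = 11001100110011001111111111001100
  (e & (~d | (a & ~b))) = 01000100010001000101010101000100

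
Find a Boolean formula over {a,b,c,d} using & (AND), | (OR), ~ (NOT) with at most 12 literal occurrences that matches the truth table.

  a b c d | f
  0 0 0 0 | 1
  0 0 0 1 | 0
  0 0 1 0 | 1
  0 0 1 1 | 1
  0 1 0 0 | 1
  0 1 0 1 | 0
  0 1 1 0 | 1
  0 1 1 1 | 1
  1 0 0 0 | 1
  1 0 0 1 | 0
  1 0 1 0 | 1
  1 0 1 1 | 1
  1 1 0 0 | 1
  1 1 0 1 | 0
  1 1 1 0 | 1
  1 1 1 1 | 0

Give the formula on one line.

((~b & (c | (~d & ~c))) | (~d | (c & (~a & (a | d)))))

  ~b = 1111000011110000
  ~d = 1010101010101010
  ~c = 1100110011001100
  (~d & ~c) = 1000100010001000
  (c | (~d & ~c)) = 1011101110111011
  (~b & (c | (~d & ~c))) = 1011000010110000
  ~a = 1111111100000000
  (a | d) = 0101010111111111
  (~a & (a | d)) = 0101010100000000
  (c & (~a & (a | d))) = 0001000100000000
  (~d | (c & (~a & (a | d)))) = 1011101110101010
  ((~b & (c | (~d & ~c))) | (~d | (c & (~a & (a | d))))) = 1011101110111010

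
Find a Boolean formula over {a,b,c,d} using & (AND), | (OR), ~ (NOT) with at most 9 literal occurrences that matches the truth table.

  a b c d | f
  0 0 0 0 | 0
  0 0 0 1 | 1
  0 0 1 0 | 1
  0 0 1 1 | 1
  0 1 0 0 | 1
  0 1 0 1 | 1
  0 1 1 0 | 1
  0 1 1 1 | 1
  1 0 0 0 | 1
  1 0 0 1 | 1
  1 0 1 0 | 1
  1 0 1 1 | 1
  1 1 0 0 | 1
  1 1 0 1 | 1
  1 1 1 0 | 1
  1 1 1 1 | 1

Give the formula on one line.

((d | (c | b)) | (a & (~c | b)))

  (c | b) = 0011111100111111
  (d | (c | b)) = 0111111101111111
  ~c = 1100110011001100
  (~c | b) = 1100111111001111
  (a & (~c | b)) = 0000000011001111
  ((d | (c | b)) | (a & (~c | b))) = 0111111111111111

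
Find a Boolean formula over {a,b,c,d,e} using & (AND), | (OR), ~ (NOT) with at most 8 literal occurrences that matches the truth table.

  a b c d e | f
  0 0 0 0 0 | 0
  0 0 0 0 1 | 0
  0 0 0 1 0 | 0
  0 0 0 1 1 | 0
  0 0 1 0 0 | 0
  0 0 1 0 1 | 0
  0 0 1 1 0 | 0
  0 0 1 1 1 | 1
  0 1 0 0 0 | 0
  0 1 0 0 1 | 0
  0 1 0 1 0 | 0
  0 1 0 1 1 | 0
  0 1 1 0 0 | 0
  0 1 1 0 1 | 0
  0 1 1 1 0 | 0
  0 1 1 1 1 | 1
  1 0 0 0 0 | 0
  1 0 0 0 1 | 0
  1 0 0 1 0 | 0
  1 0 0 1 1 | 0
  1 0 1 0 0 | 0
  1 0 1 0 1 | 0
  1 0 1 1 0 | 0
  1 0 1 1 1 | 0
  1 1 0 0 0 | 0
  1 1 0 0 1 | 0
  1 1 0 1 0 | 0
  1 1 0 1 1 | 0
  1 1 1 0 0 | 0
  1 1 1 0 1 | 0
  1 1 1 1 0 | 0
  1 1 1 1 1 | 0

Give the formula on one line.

  ~a = 11111111111111110000000000000000
  ~d = 11001100110011001100110011001100
  (~d & c) = 00001100000011000000110000001100
  (e | (~d & c)) = 01011101010111010101110101011101
  (d & (e | (~d & c))) = 00010001000100010001000100010001
  (c & (d & (e | (~d & c)))) = 00000001000000010000000100000001
  ((c & (d & (e | (~d & c)))) | a) = 00000001000000011111111111111111
  (~a & ((c & (d & (e | (~d & c)))) | a)) = 00000001000000010000000000000000

(~a & ((c & (d & (e | (~d & c)))) | a))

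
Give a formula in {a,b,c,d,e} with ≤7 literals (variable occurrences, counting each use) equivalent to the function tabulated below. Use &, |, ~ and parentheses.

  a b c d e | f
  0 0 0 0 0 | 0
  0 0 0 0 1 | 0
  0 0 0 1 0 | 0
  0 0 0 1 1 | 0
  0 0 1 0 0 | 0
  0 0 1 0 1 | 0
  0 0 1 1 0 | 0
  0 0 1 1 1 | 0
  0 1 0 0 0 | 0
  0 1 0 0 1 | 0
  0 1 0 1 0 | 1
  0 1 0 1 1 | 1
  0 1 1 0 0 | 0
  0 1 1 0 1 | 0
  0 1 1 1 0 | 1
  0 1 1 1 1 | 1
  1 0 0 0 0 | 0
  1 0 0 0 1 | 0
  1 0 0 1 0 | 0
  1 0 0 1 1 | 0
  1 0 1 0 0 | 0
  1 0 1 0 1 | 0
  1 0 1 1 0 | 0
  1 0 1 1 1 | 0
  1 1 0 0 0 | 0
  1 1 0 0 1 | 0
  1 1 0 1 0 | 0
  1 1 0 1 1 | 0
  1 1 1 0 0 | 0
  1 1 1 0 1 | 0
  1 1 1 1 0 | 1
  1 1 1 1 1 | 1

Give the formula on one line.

  (d & b) = 00000000001100110000000000110011
  (a & (d & b)) = 00000000000000000000000000110011
  ((a & (d & b)) & c) = 00000000000000000000000000000011
  ~a = 11111111111111110000000000000000
  (b & d) = 00000000001100110000000000110011
  (~a & (b & d)) = 00000000001100110000000000000000
  (((a & (d & b)) & c) | (~a & (b & d))) = 00000000001100110000000000000011

(((a & (d & b)) & c) | (~a & (b & d)))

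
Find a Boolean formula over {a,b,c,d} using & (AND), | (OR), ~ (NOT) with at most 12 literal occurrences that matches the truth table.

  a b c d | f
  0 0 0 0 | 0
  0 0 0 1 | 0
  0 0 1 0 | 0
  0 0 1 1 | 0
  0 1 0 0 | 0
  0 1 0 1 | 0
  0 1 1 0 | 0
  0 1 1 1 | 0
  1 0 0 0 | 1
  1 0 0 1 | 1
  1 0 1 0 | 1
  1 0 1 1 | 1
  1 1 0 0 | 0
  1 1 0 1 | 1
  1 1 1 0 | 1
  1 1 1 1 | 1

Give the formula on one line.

(((d | ((~d & ~c) & (((c | ~b) & ~c) & a))) | c) & a)

  ~d = 1010101010101010
  ~c = 1100110011001100
  (~d & ~c) = 1000100010001000
  ~b = 1111000011110000
  (c | ~b) = 1111001111110011
  ((c | ~b) & ~c) = 1100000011000000
  (((c | ~b) & ~c) & a) = 0000000011000000
  ((~d & ~c) & (((c | ~b) & ~c) & a)) = 0000000010000000
  (d | ((~d & ~c) & (((c | ~b) & ~c) & a))) = 0101010111010101
  ((d | ((~d & ~c) & (((c | ~b) & ~c) & a))) | c) = 0111011111110111
  (((d | ((~d & ~c) & (((c | ~b) & ~c) & a))) | c) & a) = 0000000011110111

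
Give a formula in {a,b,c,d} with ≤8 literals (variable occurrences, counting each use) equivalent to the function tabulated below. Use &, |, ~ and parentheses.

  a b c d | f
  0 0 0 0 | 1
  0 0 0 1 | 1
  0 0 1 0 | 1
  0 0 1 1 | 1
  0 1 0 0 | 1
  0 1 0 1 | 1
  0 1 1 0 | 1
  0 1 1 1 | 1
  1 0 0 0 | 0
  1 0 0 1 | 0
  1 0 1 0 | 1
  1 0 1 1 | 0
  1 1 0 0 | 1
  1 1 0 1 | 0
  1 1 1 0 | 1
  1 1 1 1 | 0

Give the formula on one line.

  ~a = 1111111100000000
  (b | ~a) = 1111111100001111
  ((b | ~a) | c) = 1111111100111111
  ~d = 1010101010101010
  (~d | ~a) = 1111111110101010
  (((b | ~a) | c) & (~d | ~a)) = 1111111100101010

(((b | ~a) | c) & (~d | ~a))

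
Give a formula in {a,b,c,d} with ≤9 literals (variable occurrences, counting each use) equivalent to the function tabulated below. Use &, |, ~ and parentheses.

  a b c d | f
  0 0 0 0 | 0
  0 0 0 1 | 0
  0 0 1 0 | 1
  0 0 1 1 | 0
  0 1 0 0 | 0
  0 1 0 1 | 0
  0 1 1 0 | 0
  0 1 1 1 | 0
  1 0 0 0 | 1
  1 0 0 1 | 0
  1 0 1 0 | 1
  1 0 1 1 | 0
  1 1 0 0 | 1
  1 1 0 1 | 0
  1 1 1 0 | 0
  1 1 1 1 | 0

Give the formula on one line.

  ~b = 1111000011110000
  (~b & c) = 0011000000110000
  ~c = 1100110011001100
  ((~b & c) | ~c) = 1111110011111100
  (c | a) = 0011001111111111
  ~d = 1010101010101010
  ((c | a) & ~d) = 0010001010101010
  (((~b & c) | ~c) & ((c | a) & ~d)) = 0010000010101000

(((~b & c) | ~c) & ((c | a) & ~d))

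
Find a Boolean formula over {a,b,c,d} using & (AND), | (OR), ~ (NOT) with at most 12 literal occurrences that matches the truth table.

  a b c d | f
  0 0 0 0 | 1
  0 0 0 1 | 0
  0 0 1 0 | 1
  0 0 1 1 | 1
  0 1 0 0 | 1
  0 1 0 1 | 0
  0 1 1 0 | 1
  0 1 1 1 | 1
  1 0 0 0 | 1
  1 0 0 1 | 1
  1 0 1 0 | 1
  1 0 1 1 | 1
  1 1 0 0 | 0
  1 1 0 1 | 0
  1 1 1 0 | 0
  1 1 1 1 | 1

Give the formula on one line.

((c & (d | (~b | ~c))) | ((a | ~d) & (~a | (a & ~b))))

  ~b = 1111000011110000
  ~c = 1100110011001100
  (~b | ~c) = 1111110011111100
  (d | (~b | ~c)) = 1111110111111101
  (c & (d | (~b | ~c))) = 0011000100110001
  ~d = 1010101010101010
  (a | ~d) = 1010101011111111
  ~a = 1111111100000000
  (a & ~b) = 0000000011110000
  (~a | (a & ~b)) = 1111111111110000
  ((a | ~d) & (~a | (a & ~b))) = 1010101011110000
  ((c & (d | (~b | ~c))) | ((a | ~d) & (~a | (a & ~b)))) = 1011101111110001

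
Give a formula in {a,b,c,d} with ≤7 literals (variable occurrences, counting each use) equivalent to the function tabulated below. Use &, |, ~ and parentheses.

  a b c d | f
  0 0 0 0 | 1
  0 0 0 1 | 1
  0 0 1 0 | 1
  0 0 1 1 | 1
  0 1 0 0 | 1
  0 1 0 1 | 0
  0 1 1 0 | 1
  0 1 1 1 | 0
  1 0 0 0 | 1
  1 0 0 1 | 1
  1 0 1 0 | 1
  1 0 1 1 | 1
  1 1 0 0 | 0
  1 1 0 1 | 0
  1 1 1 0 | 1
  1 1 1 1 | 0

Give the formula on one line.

  ~d = 1010101010101010
  ~b = 1111000011110000
  (~d | ~b) = 1111101011111010
  ((~d | ~b) & c) = 0011001000110010
  (((~d | ~b) & c) | ~b) = 1111001011110010
  ~a = 1111111100000000
  (a | ~d) = 1010101011111111
  (~a & (a | ~d)) = 1010101000000000
  ((((~d | ~b) & c) | ~b) | (~a & (a | ~d))) = 1111101011110010

((((~d | ~b) & c) | ~b) | (~a & (a | ~d)))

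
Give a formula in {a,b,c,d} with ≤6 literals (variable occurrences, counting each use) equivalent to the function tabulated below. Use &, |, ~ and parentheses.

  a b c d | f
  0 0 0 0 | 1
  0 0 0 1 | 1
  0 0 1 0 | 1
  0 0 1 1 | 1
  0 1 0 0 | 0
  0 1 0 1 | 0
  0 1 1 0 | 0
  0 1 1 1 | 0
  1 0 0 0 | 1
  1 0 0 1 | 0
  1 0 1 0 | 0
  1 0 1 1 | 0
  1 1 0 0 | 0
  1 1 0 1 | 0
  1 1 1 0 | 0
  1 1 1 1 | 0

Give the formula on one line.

  ~b = 1111000011110000
  ~c = 1100110011001100
  ~d = 1010101010101010
  (~c & ~d) = 1000100010001000
  ~a = 1111111100000000
  ((~c & ~d) | ~a) = 1111111110001000
  (~b & ((~c & ~d) | ~a)) = 1111000010000000

(~b & ((~c & ~d) | ~a))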